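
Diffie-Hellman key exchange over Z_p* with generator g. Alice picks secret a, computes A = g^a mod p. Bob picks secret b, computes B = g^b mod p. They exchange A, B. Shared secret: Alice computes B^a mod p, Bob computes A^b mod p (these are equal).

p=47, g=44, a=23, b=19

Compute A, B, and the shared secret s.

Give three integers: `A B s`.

A = 44^23 mod 47  (bits of 23 = 10111)
  bit 0 = 1: r = r^2 * 44 mod 47 = 1^2 * 44 = 1*44 = 44
  bit 1 = 0: r = r^2 mod 47 = 44^2 = 9
  bit 2 = 1: r = r^2 * 44 mod 47 = 9^2 * 44 = 34*44 = 39
  bit 3 = 1: r = r^2 * 44 mod 47 = 39^2 * 44 = 17*44 = 43
  bit 4 = 1: r = r^2 * 44 mod 47 = 43^2 * 44 = 16*44 = 46
  -> A = 46
B = 44^19 mod 47  (bits of 19 = 10011)
  bit 0 = 1: r = r^2 * 44 mod 47 = 1^2 * 44 = 1*44 = 44
  bit 1 = 0: r = r^2 mod 47 = 44^2 = 9
  bit 2 = 0: r = r^2 mod 47 = 9^2 = 34
  bit 3 = 1: r = r^2 * 44 mod 47 = 34^2 * 44 = 28*44 = 10
  bit 4 = 1: r = r^2 * 44 mod 47 = 10^2 * 44 = 6*44 = 29
  -> B = 29
s = B^a = 29^23 mod 47  (bits of 23 = 10111)
  bit 0 = 1: r = r^2 * 29 mod 47 = 1^2 * 29 = 1*29 = 29
  bit 1 = 0: r = r^2 mod 47 = 29^2 = 42
  bit 2 = 1: r = r^2 * 29 mod 47 = 42^2 * 29 = 25*29 = 20
  bit 3 = 1: r = r^2 * 29 mod 47 = 20^2 * 29 = 24*29 = 38
  bit 4 = 1: r = r^2 * 29 mod 47 = 38^2 * 29 = 34*29 = 46
  -> s = B^a = 46

Answer: 46 29 46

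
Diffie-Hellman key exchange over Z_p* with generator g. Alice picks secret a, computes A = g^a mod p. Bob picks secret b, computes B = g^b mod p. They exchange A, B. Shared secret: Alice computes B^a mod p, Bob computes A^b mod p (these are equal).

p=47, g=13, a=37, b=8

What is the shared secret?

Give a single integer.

A = 13^37 mod 47  (bits of 37 = 100101)
  bit 0 = 1: r = r^2 * 13 mod 47 = 1^2 * 13 = 1*13 = 13
  bit 1 = 0: r = r^2 mod 47 = 13^2 = 28
  bit 2 = 0: r = r^2 mod 47 = 28^2 = 32
  bit 3 = 1: r = r^2 * 13 mod 47 = 32^2 * 13 = 37*13 = 11
  bit 4 = 0: r = r^2 mod 47 = 11^2 = 27
  bit 5 = 1: r = r^2 * 13 mod 47 = 27^2 * 13 = 24*13 = 30
  -> A = 30
B = 13^8 mod 47  (bits of 8 = 1000)
  bit 0 = 1: r = r^2 * 13 mod 47 = 1^2 * 13 = 1*13 = 13
  bit 1 = 0: r = r^2 mod 47 = 13^2 = 28
  bit 2 = 0: r = r^2 mod 47 = 28^2 = 32
  bit 3 = 0: r = r^2 mod 47 = 32^2 = 37
  -> B = 37
s = B^a = 37^37 mod 47  (bits of 37 = 100101)
  bit 0 = 1: r = r^2 * 37 mod 47 = 1^2 * 37 = 1*37 = 37
  bit 1 = 0: r = r^2 mod 47 = 37^2 = 6
  bit 2 = 0: r = r^2 mod 47 = 6^2 = 36
  bit 3 = 1: r = r^2 * 37 mod 47 = 36^2 * 37 = 27*37 = 12
  bit 4 = 0: r = r^2 mod 47 = 12^2 = 3
  bit 5 = 1: r = r^2 * 37 mod 47 = 3^2 * 37 = 9*37 = 4
  -> s = B^a = 4

Answer: 4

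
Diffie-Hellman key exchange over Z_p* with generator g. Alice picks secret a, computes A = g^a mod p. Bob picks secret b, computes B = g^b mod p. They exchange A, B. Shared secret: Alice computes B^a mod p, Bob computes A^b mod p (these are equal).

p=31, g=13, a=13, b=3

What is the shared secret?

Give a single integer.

Answer: 29

Derivation:
A = 13^13 mod 31  (bits of 13 = 1101)
  bit 0 = 1: r = r^2 * 13 mod 31 = 1^2 * 13 = 1*13 = 13
  bit 1 = 1: r = r^2 * 13 mod 31 = 13^2 * 13 = 14*13 = 27
  bit 2 = 0: r = r^2 mod 31 = 27^2 = 16
  bit 3 = 1: r = r^2 * 13 mod 31 = 16^2 * 13 = 8*13 = 11
  -> A = 11
B = 13^3 mod 31  (bits of 3 = 11)
  bit 0 = 1: r = r^2 * 13 mod 31 = 1^2 * 13 = 1*13 = 13
  bit 1 = 1: r = r^2 * 13 mod 31 = 13^2 * 13 = 14*13 = 27
  -> B = 27
s = B^a = 27^13 mod 31  (bits of 13 = 1101)
  bit 0 = 1: r = r^2 * 27 mod 31 = 1^2 * 27 = 1*27 = 27
  bit 1 = 1: r = r^2 * 27 mod 31 = 27^2 * 27 = 16*27 = 29
  bit 2 = 0: r = r^2 mod 31 = 29^2 = 4
  bit 3 = 1: r = r^2 * 27 mod 31 = 4^2 * 27 = 16*27 = 29
  -> s = B^a = 29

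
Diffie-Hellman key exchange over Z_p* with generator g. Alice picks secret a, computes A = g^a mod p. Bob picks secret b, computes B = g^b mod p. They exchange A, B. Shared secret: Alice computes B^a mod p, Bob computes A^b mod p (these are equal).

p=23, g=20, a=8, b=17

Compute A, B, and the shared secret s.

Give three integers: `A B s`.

A = 20^8 mod 23  (bits of 8 = 1000)
  bit 0 = 1: r = r^2 * 20 mod 23 = 1^2 * 20 = 1*20 = 20
  bit 1 = 0: r = r^2 mod 23 = 20^2 = 9
  bit 2 = 0: r = r^2 mod 23 = 9^2 = 12
  bit 3 = 0: r = r^2 mod 23 = 12^2 = 6
  -> A = 6
B = 20^17 mod 23  (bits of 17 = 10001)
  bit 0 = 1: r = r^2 * 20 mod 23 = 1^2 * 20 = 1*20 = 20
  bit 1 = 0: r = r^2 mod 23 = 20^2 = 9
  bit 2 = 0: r = r^2 mod 23 = 9^2 = 12
  bit 3 = 0: r = r^2 mod 23 = 12^2 = 6
  bit 4 = 1: r = r^2 * 20 mod 23 = 6^2 * 20 = 13*20 = 7
  -> B = 7
s = B^a = 7^8 mod 23  (bits of 8 = 1000)
  bit 0 = 1: r = r^2 * 7 mod 23 = 1^2 * 7 = 1*7 = 7
  bit 1 = 0: r = r^2 mod 23 = 7^2 = 3
  bit 2 = 0: r = r^2 mod 23 = 3^2 = 9
  bit 3 = 0: r = r^2 mod 23 = 9^2 = 12
  -> s = B^a = 12

Answer: 6 7 12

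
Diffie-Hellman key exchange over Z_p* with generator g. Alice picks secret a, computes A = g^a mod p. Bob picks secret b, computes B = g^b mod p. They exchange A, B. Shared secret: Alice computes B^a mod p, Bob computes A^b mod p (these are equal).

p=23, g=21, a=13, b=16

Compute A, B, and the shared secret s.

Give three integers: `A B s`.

Answer: 19 9 12

Derivation:
A = 21^13 mod 23  (bits of 13 = 1101)
  bit 0 = 1: r = r^2 * 21 mod 23 = 1^2 * 21 = 1*21 = 21
  bit 1 = 1: r = r^2 * 21 mod 23 = 21^2 * 21 = 4*21 = 15
  bit 2 = 0: r = r^2 mod 23 = 15^2 = 18
  bit 3 = 1: r = r^2 * 21 mod 23 = 18^2 * 21 = 2*21 = 19
  -> A = 19
B = 21^16 mod 23  (bits of 16 = 10000)
  bit 0 = 1: r = r^2 * 21 mod 23 = 1^2 * 21 = 1*21 = 21
  bit 1 = 0: r = r^2 mod 23 = 21^2 = 4
  bit 2 = 0: r = r^2 mod 23 = 4^2 = 16
  bit 3 = 0: r = r^2 mod 23 = 16^2 = 3
  bit 4 = 0: r = r^2 mod 23 = 3^2 = 9
  -> B = 9
s = B^a = 9^13 mod 23  (bits of 13 = 1101)
  bit 0 = 1: r = r^2 * 9 mod 23 = 1^2 * 9 = 1*9 = 9
  bit 1 = 1: r = r^2 * 9 mod 23 = 9^2 * 9 = 12*9 = 16
  bit 2 = 0: r = r^2 mod 23 = 16^2 = 3
  bit 3 = 1: r = r^2 * 9 mod 23 = 3^2 * 9 = 9*9 = 12
  -> s = B^a = 12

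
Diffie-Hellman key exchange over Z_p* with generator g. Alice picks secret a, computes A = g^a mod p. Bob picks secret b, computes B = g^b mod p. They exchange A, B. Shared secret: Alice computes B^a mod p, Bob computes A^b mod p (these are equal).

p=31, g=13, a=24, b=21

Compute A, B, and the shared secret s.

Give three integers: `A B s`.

A = 13^24 mod 31  (bits of 24 = 11000)
  bit 0 = 1: r = r^2 * 13 mod 31 = 1^2 * 13 = 1*13 = 13
  bit 1 = 1: r = r^2 * 13 mod 31 = 13^2 * 13 = 14*13 = 27
  bit 2 = 0: r = r^2 mod 31 = 27^2 = 16
  bit 3 = 0: r = r^2 mod 31 = 16^2 = 8
  bit 4 = 0: r = r^2 mod 31 = 8^2 = 2
  -> A = 2
B = 13^21 mod 31  (bits of 21 = 10101)
  bit 0 = 1: r = r^2 * 13 mod 31 = 1^2 * 13 = 1*13 = 13
  bit 1 = 0: r = r^2 mod 31 = 13^2 = 14
  bit 2 = 1: r = r^2 * 13 mod 31 = 14^2 * 13 = 10*13 = 6
  bit 3 = 0: r = r^2 mod 31 = 6^2 = 5
  bit 4 = 1: r = r^2 * 13 mod 31 = 5^2 * 13 = 25*13 = 15
  -> B = 15
s = B^a = 15^24 mod 31  (bits of 24 = 11000)
  bit 0 = 1: r = r^2 * 15 mod 31 = 1^2 * 15 = 1*15 = 15
  bit 1 = 1: r = r^2 * 15 mod 31 = 15^2 * 15 = 8*15 = 27
  bit 2 = 0: r = r^2 mod 31 = 27^2 = 16
  bit 3 = 0: r = r^2 mod 31 = 16^2 = 8
  bit 4 = 0: r = r^2 mod 31 = 8^2 = 2
  -> s = B^a = 2

Answer: 2 15 2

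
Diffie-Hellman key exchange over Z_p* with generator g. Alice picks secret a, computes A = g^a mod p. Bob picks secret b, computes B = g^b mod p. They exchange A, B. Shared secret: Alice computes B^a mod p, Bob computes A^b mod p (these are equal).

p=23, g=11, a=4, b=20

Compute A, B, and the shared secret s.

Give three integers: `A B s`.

Answer: 13 4 3

Derivation:
A = 11^4 mod 23  (bits of 4 = 100)
  bit 0 = 1: r = r^2 * 11 mod 23 = 1^2 * 11 = 1*11 = 11
  bit 1 = 0: r = r^2 mod 23 = 11^2 = 6
  bit 2 = 0: r = r^2 mod 23 = 6^2 = 13
  -> A = 13
B = 11^20 mod 23  (bits of 20 = 10100)
  bit 0 = 1: r = r^2 * 11 mod 23 = 1^2 * 11 = 1*11 = 11
  bit 1 = 0: r = r^2 mod 23 = 11^2 = 6
  bit 2 = 1: r = r^2 * 11 mod 23 = 6^2 * 11 = 13*11 = 5
  bit 3 = 0: r = r^2 mod 23 = 5^2 = 2
  bit 4 = 0: r = r^2 mod 23 = 2^2 = 4
  -> B = 4
s = B^a = 4^4 mod 23  (bits of 4 = 100)
  bit 0 = 1: r = r^2 * 4 mod 23 = 1^2 * 4 = 1*4 = 4
  bit 1 = 0: r = r^2 mod 23 = 4^2 = 16
  bit 2 = 0: r = r^2 mod 23 = 16^2 = 3
  -> s = B^a = 3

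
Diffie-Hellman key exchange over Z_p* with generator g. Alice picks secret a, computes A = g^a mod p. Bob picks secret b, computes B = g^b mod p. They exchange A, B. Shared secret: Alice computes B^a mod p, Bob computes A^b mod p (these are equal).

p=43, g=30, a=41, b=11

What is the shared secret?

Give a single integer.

Answer: 28

Derivation:
A = 30^41 mod 43  (bits of 41 = 101001)
  bit 0 = 1: r = r^2 * 30 mod 43 = 1^2 * 30 = 1*30 = 30
  bit 1 = 0: r = r^2 mod 43 = 30^2 = 40
  bit 2 = 1: r = r^2 * 30 mod 43 = 40^2 * 30 = 9*30 = 12
  bit 3 = 0: r = r^2 mod 43 = 12^2 = 15
  bit 4 = 0: r = r^2 mod 43 = 15^2 = 10
  bit 5 = 1: r = r^2 * 30 mod 43 = 10^2 * 30 = 14*30 = 33
  -> A = 33
B = 30^11 mod 43  (bits of 11 = 1011)
  bit 0 = 1: r = r^2 * 30 mod 43 = 1^2 * 30 = 1*30 = 30
  bit 1 = 0: r = r^2 mod 43 = 30^2 = 40
  bit 2 = 1: r = r^2 * 30 mod 43 = 40^2 * 30 = 9*30 = 12
  bit 3 = 1: r = r^2 * 30 mod 43 = 12^2 * 30 = 15*30 = 20
  -> B = 20
s = B^a = 20^41 mod 43  (bits of 41 = 101001)
  bit 0 = 1: r = r^2 * 20 mod 43 = 1^2 * 20 = 1*20 = 20
  bit 1 = 0: r = r^2 mod 43 = 20^2 = 13
  bit 2 = 1: r = r^2 * 20 mod 43 = 13^2 * 20 = 40*20 = 26
  bit 3 = 0: r = r^2 mod 43 = 26^2 = 31
  bit 4 = 0: r = r^2 mod 43 = 31^2 = 15
  bit 5 = 1: r = r^2 * 20 mod 43 = 15^2 * 20 = 10*20 = 28
  -> s = B^a = 28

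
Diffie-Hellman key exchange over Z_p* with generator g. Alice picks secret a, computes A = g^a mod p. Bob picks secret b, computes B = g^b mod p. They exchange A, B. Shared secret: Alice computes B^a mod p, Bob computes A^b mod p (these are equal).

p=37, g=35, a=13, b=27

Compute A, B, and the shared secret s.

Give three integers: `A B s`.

A = 35^13 mod 37  (bits of 13 = 1101)
  bit 0 = 1: r = r^2 * 35 mod 37 = 1^2 * 35 = 1*35 = 35
  bit 1 = 1: r = r^2 * 35 mod 37 = 35^2 * 35 = 4*35 = 29
  bit 2 = 0: r = r^2 mod 37 = 29^2 = 27
  bit 3 = 1: r = r^2 * 35 mod 37 = 27^2 * 35 = 26*35 = 22
  -> A = 22
B = 35^27 mod 37  (bits of 27 = 11011)
  bit 0 = 1: r = r^2 * 35 mod 37 = 1^2 * 35 = 1*35 = 35
  bit 1 = 1: r = r^2 * 35 mod 37 = 35^2 * 35 = 4*35 = 29
  bit 2 = 0: r = r^2 mod 37 = 29^2 = 27
  bit 3 = 1: r = r^2 * 35 mod 37 = 27^2 * 35 = 26*35 = 22
  bit 4 = 1: r = r^2 * 35 mod 37 = 22^2 * 35 = 3*35 = 31
  -> B = 31
s = B^a = 31^13 mod 37  (bits of 13 = 1101)
  bit 0 = 1: r = r^2 * 31 mod 37 = 1^2 * 31 = 1*31 = 31
  bit 1 = 1: r = r^2 * 31 mod 37 = 31^2 * 31 = 36*31 = 6
  bit 2 = 0: r = r^2 mod 37 = 6^2 = 36
  bit 3 = 1: r = r^2 * 31 mod 37 = 36^2 * 31 = 1*31 = 31
  -> s = B^a = 31

Answer: 22 31 31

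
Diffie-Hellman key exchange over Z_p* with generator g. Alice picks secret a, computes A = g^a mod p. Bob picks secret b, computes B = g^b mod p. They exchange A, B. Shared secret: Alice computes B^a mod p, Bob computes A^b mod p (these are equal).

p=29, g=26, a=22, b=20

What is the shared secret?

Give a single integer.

Answer: 25

Derivation:
A = 26^22 mod 29  (bits of 22 = 10110)
  bit 0 = 1: r = r^2 * 26 mod 29 = 1^2 * 26 = 1*26 = 26
  bit 1 = 0: r = r^2 mod 29 = 26^2 = 9
  bit 2 = 1: r = r^2 * 26 mod 29 = 9^2 * 26 = 23*26 = 18
  bit 3 = 1: r = r^2 * 26 mod 29 = 18^2 * 26 = 5*26 = 14
  bit 4 = 0: r = r^2 mod 29 = 14^2 = 22
  -> A = 22
B = 26^20 mod 29  (bits of 20 = 10100)
  bit 0 = 1: r = r^2 * 26 mod 29 = 1^2 * 26 = 1*26 = 26
  bit 1 = 0: r = r^2 mod 29 = 26^2 = 9
  bit 2 = 1: r = r^2 * 26 mod 29 = 9^2 * 26 = 23*26 = 18
  bit 3 = 0: r = r^2 mod 29 = 18^2 = 5
  bit 4 = 0: r = r^2 mod 29 = 5^2 = 25
  -> B = 25
s = B^a = 25^22 mod 29  (bits of 22 = 10110)
  bit 0 = 1: r = r^2 * 25 mod 29 = 1^2 * 25 = 1*25 = 25
  bit 1 = 0: r = r^2 mod 29 = 25^2 = 16
  bit 2 = 1: r = r^2 * 25 mod 29 = 16^2 * 25 = 24*25 = 20
  bit 3 = 1: r = r^2 * 25 mod 29 = 20^2 * 25 = 23*25 = 24
  bit 4 = 0: r = r^2 mod 29 = 24^2 = 25
  -> s = B^a = 25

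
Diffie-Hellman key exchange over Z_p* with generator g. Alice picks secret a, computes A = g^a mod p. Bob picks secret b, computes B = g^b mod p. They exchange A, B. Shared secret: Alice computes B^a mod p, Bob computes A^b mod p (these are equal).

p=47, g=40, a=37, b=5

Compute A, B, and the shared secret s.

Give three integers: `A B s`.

A = 40^37 mod 47  (bits of 37 = 100101)
  bit 0 = 1: r = r^2 * 40 mod 47 = 1^2 * 40 = 1*40 = 40
  bit 1 = 0: r = r^2 mod 47 = 40^2 = 2
  bit 2 = 0: r = r^2 mod 47 = 2^2 = 4
  bit 3 = 1: r = r^2 * 40 mod 47 = 4^2 * 40 = 16*40 = 29
  bit 4 = 0: r = r^2 mod 47 = 29^2 = 42
  bit 5 = 1: r = r^2 * 40 mod 47 = 42^2 * 40 = 25*40 = 13
  -> A = 13
B = 40^5 mod 47  (bits of 5 = 101)
  bit 0 = 1: r = r^2 * 40 mod 47 = 1^2 * 40 = 1*40 = 40
  bit 1 = 0: r = r^2 mod 47 = 40^2 = 2
  bit 2 = 1: r = r^2 * 40 mod 47 = 2^2 * 40 = 4*40 = 19
  -> B = 19
s = B^a = 19^37 mod 47  (bits of 37 = 100101)
  bit 0 = 1: r = r^2 * 19 mod 47 = 1^2 * 19 = 1*19 = 19
  bit 1 = 0: r = r^2 mod 47 = 19^2 = 32
  bit 2 = 0: r = r^2 mod 47 = 32^2 = 37
  bit 3 = 1: r = r^2 * 19 mod 47 = 37^2 * 19 = 6*19 = 20
  bit 4 = 0: r = r^2 mod 47 = 20^2 = 24
  bit 5 = 1: r = r^2 * 19 mod 47 = 24^2 * 19 = 12*19 = 40
  -> s = B^a = 40

Answer: 13 19 40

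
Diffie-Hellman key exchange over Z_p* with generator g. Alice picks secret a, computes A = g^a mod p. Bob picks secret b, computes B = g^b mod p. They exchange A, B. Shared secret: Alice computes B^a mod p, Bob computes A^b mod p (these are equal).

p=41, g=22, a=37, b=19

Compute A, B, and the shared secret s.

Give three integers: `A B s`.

A = 22^37 mod 41  (bits of 37 = 100101)
  bit 0 = 1: r = r^2 * 22 mod 41 = 1^2 * 22 = 1*22 = 22
  bit 1 = 0: r = r^2 mod 41 = 22^2 = 33
  bit 2 = 0: r = r^2 mod 41 = 33^2 = 23
  bit 3 = 1: r = r^2 * 22 mod 41 = 23^2 * 22 = 37*22 = 35
  bit 4 = 0: r = r^2 mod 41 = 35^2 = 36
  bit 5 = 1: r = r^2 * 22 mod 41 = 36^2 * 22 = 25*22 = 17
  -> A = 17
B = 22^19 mod 41  (bits of 19 = 10011)
  bit 0 = 1: r = r^2 * 22 mod 41 = 1^2 * 22 = 1*22 = 22
  bit 1 = 0: r = r^2 mod 41 = 22^2 = 33
  bit 2 = 0: r = r^2 mod 41 = 33^2 = 23
  bit 3 = 1: r = r^2 * 22 mod 41 = 23^2 * 22 = 37*22 = 35
  bit 4 = 1: r = r^2 * 22 mod 41 = 35^2 * 22 = 36*22 = 13
  -> B = 13
s = B^a = 13^37 mod 41  (bits of 37 = 100101)
  bit 0 = 1: r = r^2 * 13 mod 41 = 1^2 * 13 = 1*13 = 13
  bit 1 = 0: r = r^2 mod 41 = 13^2 = 5
  bit 2 = 0: r = r^2 mod 41 = 5^2 = 25
  bit 3 = 1: r = r^2 * 13 mod 41 = 25^2 * 13 = 10*13 = 7
  bit 4 = 0: r = r^2 mod 41 = 7^2 = 8
  bit 5 = 1: r = r^2 * 13 mod 41 = 8^2 * 13 = 23*13 = 12
  -> s = B^a = 12

Answer: 17 13 12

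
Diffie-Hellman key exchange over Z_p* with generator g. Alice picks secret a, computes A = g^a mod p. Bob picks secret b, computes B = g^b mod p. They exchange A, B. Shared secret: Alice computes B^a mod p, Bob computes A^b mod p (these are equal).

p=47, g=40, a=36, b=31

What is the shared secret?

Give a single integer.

A = 40^36 mod 47  (bits of 36 = 100100)
  bit 0 = 1: r = r^2 * 40 mod 47 = 1^2 * 40 = 1*40 = 40
  bit 1 = 0: r = r^2 mod 47 = 40^2 = 2
  bit 2 = 0: r = r^2 mod 47 = 2^2 = 4
  bit 3 = 1: r = r^2 * 40 mod 47 = 4^2 * 40 = 16*40 = 29
  bit 4 = 0: r = r^2 mod 47 = 29^2 = 42
  bit 5 = 0: r = r^2 mod 47 = 42^2 = 25
  -> A = 25
B = 40^31 mod 47  (bits of 31 = 11111)
  bit 0 = 1: r = r^2 * 40 mod 47 = 1^2 * 40 = 1*40 = 40
  bit 1 = 1: r = r^2 * 40 mod 47 = 40^2 * 40 = 2*40 = 33
  bit 2 = 1: r = r^2 * 40 mod 47 = 33^2 * 40 = 8*40 = 38
  bit 3 = 1: r = r^2 * 40 mod 47 = 38^2 * 40 = 34*40 = 44
  bit 4 = 1: r = r^2 * 40 mod 47 = 44^2 * 40 = 9*40 = 31
  -> B = 31
s = B^a = 31^36 mod 47  (bits of 36 = 100100)
  bit 0 = 1: r = r^2 * 31 mod 47 = 1^2 * 31 = 1*31 = 31
  bit 1 = 0: r = r^2 mod 47 = 31^2 = 21
  bit 2 = 0: r = r^2 mod 47 = 21^2 = 18
  bit 3 = 1: r = r^2 * 31 mod 47 = 18^2 * 31 = 42*31 = 33
  bit 4 = 0: r = r^2 mod 47 = 33^2 = 8
  bit 5 = 0: r = r^2 mod 47 = 8^2 = 17
  -> s = B^a = 17

Answer: 17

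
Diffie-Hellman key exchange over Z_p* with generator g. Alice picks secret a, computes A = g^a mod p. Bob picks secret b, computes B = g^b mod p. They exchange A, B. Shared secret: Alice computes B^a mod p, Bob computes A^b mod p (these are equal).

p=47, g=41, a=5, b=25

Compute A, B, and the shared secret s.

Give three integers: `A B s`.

Answer: 26 11 29

Derivation:
A = 41^5 mod 47  (bits of 5 = 101)
  bit 0 = 1: r = r^2 * 41 mod 47 = 1^2 * 41 = 1*41 = 41
  bit 1 = 0: r = r^2 mod 47 = 41^2 = 36
  bit 2 = 1: r = r^2 * 41 mod 47 = 36^2 * 41 = 27*41 = 26
  -> A = 26
B = 41^25 mod 47  (bits of 25 = 11001)
  bit 0 = 1: r = r^2 * 41 mod 47 = 1^2 * 41 = 1*41 = 41
  bit 1 = 1: r = r^2 * 41 mod 47 = 41^2 * 41 = 36*41 = 19
  bit 2 = 0: r = r^2 mod 47 = 19^2 = 32
  bit 3 = 0: r = r^2 mod 47 = 32^2 = 37
  bit 4 = 1: r = r^2 * 41 mod 47 = 37^2 * 41 = 6*41 = 11
  -> B = 11
s = B^a = 11^5 mod 47  (bits of 5 = 101)
  bit 0 = 1: r = r^2 * 11 mod 47 = 1^2 * 11 = 1*11 = 11
  bit 1 = 0: r = r^2 mod 47 = 11^2 = 27
  bit 2 = 1: r = r^2 * 11 mod 47 = 27^2 * 11 = 24*11 = 29
  -> s = B^a = 29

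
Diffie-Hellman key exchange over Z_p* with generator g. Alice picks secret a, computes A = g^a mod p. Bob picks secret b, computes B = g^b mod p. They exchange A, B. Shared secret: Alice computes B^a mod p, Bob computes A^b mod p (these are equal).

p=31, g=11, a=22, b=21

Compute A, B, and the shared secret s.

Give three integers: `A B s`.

A = 11^22 mod 31  (bits of 22 = 10110)
  bit 0 = 1: r = r^2 * 11 mod 31 = 1^2 * 11 = 1*11 = 11
  bit 1 = 0: r = r^2 mod 31 = 11^2 = 28
  bit 2 = 1: r = r^2 * 11 mod 31 = 28^2 * 11 = 9*11 = 6
  bit 3 = 1: r = r^2 * 11 mod 31 = 6^2 * 11 = 5*11 = 24
  bit 4 = 0: r = r^2 mod 31 = 24^2 = 18
  -> A = 18
B = 11^21 mod 31  (bits of 21 = 10101)
  bit 0 = 1: r = r^2 * 11 mod 31 = 1^2 * 11 = 1*11 = 11
  bit 1 = 0: r = r^2 mod 31 = 11^2 = 28
  bit 2 = 1: r = r^2 * 11 mod 31 = 28^2 * 11 = 9*11 = 6
  bit 3 = 0: r = r^2 mod 31 = 6^2 = 5
  bit 4 = 1: r = r^2 * 11 mod 31 = 5^2 * 11 = 25*11 = 27
  -> B = 27
s = B^a = 27^22 mod 31  (bits of 22 = 10110)
  bit 0 = 1: r = r^2 * 27 mod 31 = 1^2 * 27 = 1*27 = 27
  bit 1 = 0: r = r^2 mod 31 = 27^2 = 16
  bit 2 = 1: r = r^2 * 27 mod 31 = 16^2 * 27 = 8*27 = 30
  bit 3 = 1: r = r^2 * 27 mod 31 = 30^2 * 27 = 1*27 = 27
  bit 4 = 0: r = r^2 mod 31 = 27^2 = 16
  -> s = B^a = 16

Answer: 18 27 16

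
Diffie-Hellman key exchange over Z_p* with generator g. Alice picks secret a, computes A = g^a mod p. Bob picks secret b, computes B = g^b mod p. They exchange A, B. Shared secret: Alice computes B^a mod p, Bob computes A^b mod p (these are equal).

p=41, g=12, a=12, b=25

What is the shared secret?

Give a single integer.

A = 12^12 mod 41  (bits of 12 = 1100)
  bit 0 = 1: r = r^2 * 12 mod 41 = 1^2 * 12 = 1*12 = 12
  bit 1 = 1: r = r^2 * 12 mod 41 = 12^2 * 12 = 21*12 = 6
  bit 2 = 0: r = r^2 mod 41 = 6^2 = 36
  bit 3 = 0: r = r^2 mod 41 = 36^2 = 25
  -> A = 25
B = 12^25 mod 41  (bits of 25 = 11001)
  bit 0 = 1: r = r^2 * 12 mod 41 = 1^2 * 12 = 1*12 = 12
  bit 1 = 1: r = r^2 * 12 mod 41 = 12^2 * 12 = 21*12 = 6
  bit 2 = 0: r = r^2 mod 41 = 6^2 = 36
  bit 3 = 0: r = r^2 mod 41 = 36^2 = 25
  bit 4 = 1: r = r^2 * 12 mod 41 = 25^2 * 12 = 10*12 = 38
  -> B = 38
s = B^a = 38^12 mod 41  (bits of 12 = 1100)
  bit 0 = 1: r = r^2 * 38 mod 41 = 1^2 * 38 = 1*38 = 38
  bit 1 = 1: r = r^2 * 38 mod 41 = 38^2 * 38 = 9*38 = 14
  bit 2 = 0: r = r^2 mod 41 = 14^2 = 32
  bit 3 = 0: r = r^2 mod 41 = 32^2 = 40
  -> s = B^a = 40

Answer: 40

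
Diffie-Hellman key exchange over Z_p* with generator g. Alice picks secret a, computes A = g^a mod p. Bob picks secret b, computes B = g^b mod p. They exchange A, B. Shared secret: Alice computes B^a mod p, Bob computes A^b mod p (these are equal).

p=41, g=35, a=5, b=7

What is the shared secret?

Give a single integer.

A = 35^5 mod 41  (bits of 5 = 101)
  bit 0 = 1: r = r^2 * 35 mod 41 = 1^2 * 35 = 1*35 = 35
  bit 1 = 0: r = r^2 mod 41 = 35^2 = 36
  bit 2 = 1: r = r^2 * 35 mod 41 = 36^2 * 35 = 25*35 = 14
  -> A = 14
B = 35^7 mod 41  (bits of 7 = 111)
  bit 0 = 1: r = r^2 * 35 mod 41 = 1^2 * 35 = 1*35 = 35
  bit 1 = 1: r = r^2 * 35 mod 41 = 35^2 * 35 = 36*35 = 30
  bit 2 = 1: r = r^2 * 35 mod 41 = 30^2 * 35 = 39*35 = 12
  -> B = 12
s = B^a = 12^5 mod 41  (bits of 5 = 101)
  bit 0 = 1: r = r^2 * 12 mod 41 = 1^2 * 12 = 1*12 = 12
  bit 1 = 0: r = r^2 mod 41 = 12^2 = 21
  bit 2 = 1: r = r^2 * 12 mod 41 = 21^2 * 12 = 31*12 = 3
  -> s = B^a = 3

Answer: 3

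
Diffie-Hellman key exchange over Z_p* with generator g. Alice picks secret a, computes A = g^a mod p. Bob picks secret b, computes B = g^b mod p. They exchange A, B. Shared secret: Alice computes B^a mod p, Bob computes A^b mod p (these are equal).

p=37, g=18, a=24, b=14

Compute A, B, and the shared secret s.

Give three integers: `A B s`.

A = 18^24 mod 37  (bits of 24 = 11000)
  bit 0 = 1: r = r^2 * 18 mod 37 = 1^2 * 18 = 1*18 = 18
  bit 1 = 1: r = r^2 * 18 mod 37 = 18^2 * 18 = 28*18 = 23
  bit 2 = 0: r = r^2 mod 37 = 23^2 = 11
  bit 3 = 0: r = r^2 mod 37 = 11^2 = 10
  bit 4 = 0: r = r^2 mod 37 = 10^2 = 26
  -> A = 26
B = 18^14 mod 37  (bits of 14 = 1110)
  bit 0 = 1: r = r^2 * 18 mod 37 = 1^2 * 18 = 1*18 = 18
  bit 1 = 1: r = r^2 * 18 mod 37 = 18^2 * 18 = 28*18 = 23
  bit 2 = 1: r = r^2 * 18 mod 37 = 23^2 * 18 = 11*18 = 13
  bit 3 = 0: r = r^2 mod 37 = 13^2 = 21
  -> B = 21
s = B^a = 21^24 mod 37  (bits of 24 = 11000)
  bit 0 = 1: r = r^2 * 21 mod 37 = 1^2 * 21 = 1*21 = 21
  bit 1 = 1: r = r^2 * 21 mod 37 = 21^2 * 21 = 34*21 = 11
  bit 2 = 0: r = r^2 mod 37 = 11^2 = 10
  bit 3 = 0: r = r^2 mod 37 = 10^2 = 26
  bit 4 = 0: r = r^2 mod 37 = 26^2 = 10
  -> s = B^a = 10

Answer: 26 21 10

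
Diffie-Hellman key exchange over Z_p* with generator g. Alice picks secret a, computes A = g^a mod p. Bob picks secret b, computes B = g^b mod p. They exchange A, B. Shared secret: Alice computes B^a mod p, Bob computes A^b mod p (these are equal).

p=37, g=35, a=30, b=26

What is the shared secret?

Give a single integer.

Answer: 10

Derivation:
A = 35^30 mod 37  (bits of 30 = 11110)
  bit 0 = 1: r = r^2 * 35 mod 37 = 1^2 * 35 = 1*35 = 35
  bit 1 = 1: r = r^2 * 35 mod 37 = 35^2 * 35 = 4*35 = 29
  bit 2 = 1: r = r^2 * 35 mod 37 = 29^2 * 35 = 27*35 = 20
  bit 3 = 1: r = r^2 * 35 mod 37 = 20^2 * 35 = 30*35 = 14
  bit 4 = 0: r = r^2 mod 37 = 14^2 = 11
  -> A = 11
B = 35^26 mod 37  (bits of 26 = 11010)
  bit 0 = 1: r = r^2 * 35 mod 37 = 1^2 * 35 = 1*35 = 35
  bit 1 = 1: r = r^2 * 35 mod 37 = 35^2 * 35 = 4*35 = 29
  bit 2 = 0: r = r^2 mod 37 = 29^2 = 27
  bit 3 = 1: r = r^2 * 35 mod 37 = 27^2 * 35 = 26*35 = 22
  bit 4 = 0: r = r^2 mod 37 = 22^2 = 3
  -> B = 3
s = B^a = 3^30 mod 37  (bits of 30 = 11110)
  bit 0 = 1: r = r^2 * 3 mod 37 = 1^2 * 3 = 1*3 = 3
  bit 1 = 1: r = r^2 * 3 mod 37 = 3^2 * 3 = 9*3 = 27
  bit 2 = 1: r = r^2 * 3 mod 37 = 27^2 * 3 = 26*3 = 4
  bit 3 = 1: r = r^2 * 3 mod 37 = 4^2 * 3 = 16*3 = 11
  bit 4 = 0: r = r^2 mod 37 = 11^2 = 10
  -> s = B^a = 10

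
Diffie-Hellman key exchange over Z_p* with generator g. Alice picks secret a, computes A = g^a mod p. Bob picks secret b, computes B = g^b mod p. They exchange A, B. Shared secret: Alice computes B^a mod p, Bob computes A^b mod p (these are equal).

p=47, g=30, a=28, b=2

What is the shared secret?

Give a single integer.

A = 30^28 mod 47  (bits of 28 = 11100)
  bit 0 = 1: r = r^2 * 30 mod 47 = 1^2 * 30 = 1*30 = 30
  bit 1 = 1: r = r^2 * 30 mod 47 = 30^2 * 30 = 7*30 = 22
  bit 2 = 1: r = r^2 * 30 mod 47 = 22^2 * 30 = 14*30 = 44
  bit 3 = 0: r = r^2 mod 47 = 44^2 = 9
  bit 4 = 0: r = r^2 mod 47 = 9^2 = 34
  -> A = 34
B = 30^2 mod 47  (bits of 2 = 10)
  bit 0 = 1: r = r^2 * 30 mod 47 = 1^2 * 30 = 1*30 = 30
  bit 1 = 0: r = r^2 mod 47 = 30^2 = 7
  -> B = 7
s = B^a = 7^28 mod 47  (bits of 28 = 11100)
  bit 0 = 1: r = r^2 * 7 mod 47 = 1^2 * 7 = 1*7 = 7
  bit 1 = 1: r = r^2 * 7 mod 47 = 7^2 * 7 = 2*7 = 14
  bit 2 = 1: r = r^2 * 7 mod 47 = 14^2 * 7 = 8*7 = 9
  bit 3 = 0: r = r^2 mod 47 = 9^2 = 34
  bit 4 = 0: r = r^2 mod 47 = 34^2 = 28
  -> s = B^a = 28

Answer: 28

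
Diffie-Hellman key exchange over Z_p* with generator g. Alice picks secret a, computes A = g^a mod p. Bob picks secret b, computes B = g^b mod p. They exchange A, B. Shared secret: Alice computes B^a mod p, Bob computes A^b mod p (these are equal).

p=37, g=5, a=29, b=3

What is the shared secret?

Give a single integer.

A = 5^29 mod 37  (bits of 29 = 11101)
  bit 0 = 1: r = r^2 * 5 mod 37 = 1^2 * 5 = 1*5 = 5
  bit 1 = 1: r = r^2 * 5 mod 37 = 5^2 * 5 = 25*5 = 14
  bit 2 = 1: r = r^2 * 5 mod 37 = 14^2 * 5 = 11*5 = 18
  bit 3 = 0: r = r^2 mod 37 = 18^2 = 28
  bit 4 = 1: r = r^2 * 5 mod 37 = 28^2 * 5 = 7*5 = 35
  -> A = 35
B = 5^3 mod 37  (bits of 3 = 11)
  bit 0 = 1: r = r^2 * 5 mod 37 = 1^2 * 5 = 1*5 = 5
  bit 1 = 1: r = r^2 * 5 mod 37 = 5^2 * 5 = 25*5 = 14
  -> B = 14
s = B^a = 14^29 mod 37  (bits of 29 = 11101)
  bit 0 = 1: r = r^2 * 14 mod 37 = 1^2 * 14 = 1*14 = 14
  bit 1 = 1: r = r^2 * 14 mod 37 = 14^2 * 14 = 11*14 = 6
  bit 2 = 1: r = r^2 * 14 mod 37 = 6^2 * 14 = 36*14 = 23
  bit 3 = 0: r = r^2 mod 37 = 23^2 = 11
  bit 4 = 1: r = r^2 * 14 mod 37 = 11^2 * 14 = 10*14 = 29
  -> s = B^a = 29

Answer: 29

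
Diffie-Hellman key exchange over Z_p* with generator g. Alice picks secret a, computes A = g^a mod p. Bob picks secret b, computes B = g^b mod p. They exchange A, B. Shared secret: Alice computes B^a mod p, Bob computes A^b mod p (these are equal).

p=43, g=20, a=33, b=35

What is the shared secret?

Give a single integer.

A = 20^33 mod 43  (bits of 33 = 100001)
  bit 0 = 1: r = r^2 * 20 mod 43 = 1^2 * 20 = 1*20 = 20
  bit 1 = 0: r = r^2 mod 43 = 20^2 = 13
  bit 2 = 0: r = r^2 mod 43 = 13^2 = 40
  bit 3 = 0: r = r^2 mod 43 = 40^2 = 9
  bit 4 = 0: r = r^2 mod 43 = 9^2 = 38
  bit 5 = 1: r = r^2 * 20 mod 43 = 38^2 * 20 = 25*20 = 27
  -> A = 27
B = 20^35 mod 43  (bits of 35 = 100011)
  bit 0 = 1: r = r^2 * 20 mod 43 = 1^2 * 20 = 1*20 = 20
  bit 1 = 0: r = r^2 mod 43 = 20^2 = 13
  bit 2 = 0: r = r^2 mod 43 = 13^2 = 40
  bit 3 = 0: r = r^2 mod 43 = 40^2 = 9
  bit 4 = 1: r = r^2 * 20 mod 43 = 9^2 * 20 = 38*20 = 29
  bit 5 = 1: r = r^2 * 20 mod 43 = 29^2 * 20 = 24*20 = 7
  -> B = 7
s = B^a = 7^33 mod 43  (bits of 33 = 100001)
  bit 0 = 1: r = r^2 * 7 mod 43 = 1^2 * 7 = 1*7 = 7
  bit 1 = 0: r = r^2 mod 43 = 7^2 = 6
  bit 2 = 0: r = r^2 mod 43 = 6^2 = 36
  bit 3 = 0: r = r^2 mod 43 = 36^2 = 6
  bit 4 = 0: r = r^2 mod 43 = 6^2 = 36
  bit 5 = 1: r = r^2 * 7 mod 43 = 36^2 * 7 = 6*7 = 42
  -> s = B^a = 42

Answer: 42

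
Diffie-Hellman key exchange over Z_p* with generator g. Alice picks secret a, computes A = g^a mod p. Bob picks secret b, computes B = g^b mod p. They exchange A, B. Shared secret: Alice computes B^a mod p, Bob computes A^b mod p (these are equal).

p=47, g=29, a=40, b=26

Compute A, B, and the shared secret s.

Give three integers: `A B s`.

A = 29^40 mod 47  (bits of 40 = 101000)
  bit 0 = 1: r = r^2 * 29 mod 47 = 1^2 * 29 = 1*29 = 29
  bit 1 = 0: r = r^2 mod 47 = 29^2 = 42
  bit 2 = 1: r = r^2 * 29 mod 47 = 42^2 * 29 = 25*29 = 20
  bit 3 = 0: r = r^2 mod 47 = 20^2 = 24
  bit 4 = 0: r = r^2 mod 47 = 24^2 = 12
  bit 5 = 0: r = r^2 mod 47 = 12^2 = 3
  -> A = 3
B = 29^26 mod 47  (bits of 26 = 11010)
  bit 0 = 1: r = r^2 * 29 mod 47 = 1^2 * 29 = 1*29 = 29
  bit 1 = 1: r = r^2 * 29 mod 47 = 29^2 * 29 = 42*29 = 43
  bit 2 = 0: r = r^2 mod 47 = 43^2 = 16
  bit 3 = 1: r = r^2 * 29 mod 47 = 16^2 * 29 = 21*29 = 45
  bit 4 = 0: r = r^2 mod 47 = 45^2 = 4
  -> B = 4
s = B^a = 4^40 mod 47  (bits of 40 = 101000)
  bit 0 = 1: r = r^2 * 4 mod 47 = 1^2 * 4 = 1*4 = 4
  bit 1 = 0: r = r^2 mod 47 = 4^2 = 16
  bit 2 = 1: r = r^2 * 4 mod 47 = 16^2 * 4 = 21*4 = 37
  bit 3 = 0: r = r^2 mod 47 = 37^2 = 6
  bit 4 = 0: r = r^2 mod 47 = 6^2 = 36
  bit 5 = 0: r = r^2 mod 47 = 36^2 = 27
  -> s = B^a = 27

Answer: 3 4 27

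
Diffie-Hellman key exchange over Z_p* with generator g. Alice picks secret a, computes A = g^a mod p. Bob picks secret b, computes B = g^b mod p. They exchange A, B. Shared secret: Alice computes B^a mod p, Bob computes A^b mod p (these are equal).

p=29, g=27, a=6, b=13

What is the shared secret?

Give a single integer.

A = 27^6 mod 29  (bits of 6 = 110)
  bit 0 = 1: r = r^2 * 27 mod 29 = 1^2 * 27 = 1*27 = 27
  bit 1 = 1: r = r^2 * 27 mod 29 = 27^2 * 27 = 4*27 = 21
  bit 2 = 0: r = r^2 mod 29 = 21^2 = 6
  -> A = 6
B = 27^13 mod 29  (bits of 13 = 1101)
  bit 0 = 1: r = r^2 * 27 mod 29 = 1^2 * 27 = 1*27 = 27
  bit 1 = 1: r = r^2 * 27 mod 29 = 27^2 * 27 = 4*27 = 21
  bit 2 = 0: r = r^2 mod 29 = 21^2 = 6
  bit 3 = 1: r = r^2 * 27 mod 29 = 6^2 * 27 = 7*27 = 15
  -> B = 15
s = B^a = 15^6 mod 29  (bits of 6 = 110)
  bit 0 = 1: r = r^2 * 15 mod 29 = 1^2 * 15 = 1*15 = 15
  bit 1 = 1: r = r^2 * 15 mod 29 = 15^2 * 15 = 22*15 = 11
  bit 2 = 0: r = r^2 mod 29 = 11^2 = 5
  -> s = B^a = 5

Answer: 5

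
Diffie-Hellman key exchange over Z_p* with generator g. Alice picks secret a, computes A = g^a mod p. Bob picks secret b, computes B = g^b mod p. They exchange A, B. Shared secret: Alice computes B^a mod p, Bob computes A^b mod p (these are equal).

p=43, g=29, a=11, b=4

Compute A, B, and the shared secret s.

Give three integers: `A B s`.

A = 29^11 mod 43  (bits of 11 = 1011)
  bit 0 = 1: r = r^2 * 29 mod 43 = 1^2 * 29 = 1*29 = 29
  bit 1 = 0: r = r^2 mod 43 = 29^2 = 24
  bit 2 = 1: r = r^2 * 29 mod 43 = 24^2 * 29 = 17*29 = 20
  bit 3 = 1: r = r^2 * 29 mod 43 = 20^2 * 29 = 13*29 = 33
  -> A = 33
B = 29^4 mod 43  (bits of 4 = 100)
  bit 0 = 1: r = r^2 * 29 mod 43 = 1^2 * 29 = 1*29 = 29
  bit 1 = 0: r = r^2 mod 43 = 29^2 = 24
  bit 2 = 0: r = r^2 mod 43 = 24^2 = 17
  -> B = 17
s = B^a = 17^11 mod 43  (bits of 11 = 1011)
  bit 0 = 1: r = r^2 * 17 mod 43 = 1^2 * 17 = 1*17 = 17
  bit 1 = 0: r = r^2 mod 43 = 17^2 = 31
  bit 2 = 1: r = r^2 * 17 mod 43 = 31^2 * 17 = 15*17 = 40
  bit 3 = 1: r = r^2 * 17 mod 43 = 40^2 * 17 = 9*17 = 24
  -> s = B^a = 24

Answer: 33 17 24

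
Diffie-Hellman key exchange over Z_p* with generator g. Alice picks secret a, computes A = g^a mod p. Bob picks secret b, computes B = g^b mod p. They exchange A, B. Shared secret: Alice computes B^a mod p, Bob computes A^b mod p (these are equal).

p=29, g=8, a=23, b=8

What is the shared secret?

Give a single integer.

Answer: 23

Derivation:
A = 8^23 mod 29  (bits of 23 = 10111)
  bit 0 = 1: r = r^2 * 8 mod 29 = 1^2 * 8 = 1*8 = 8
  bit 1 = 0: r = r^2 mod 29 = 8^2 = 6
  bit 2 = 1: r = r^2 * 8 mod 29 = 6^2 * 8 = 7*8 = 27
  bit 3 = 1: r = r^2 * 8 mod 29 = 27^2 * 8 = 4*8 = 3
  bit 4 = 1: r = r^2 * 8 mod 29 = 3^2 * 8 = 9*8 = 14
  -> A = 14
B = 8^8 mod 29  (bits of 8 = 1000)
  bit 0 = 1: r = r^2 * 8 mod 29 = 1^2 * 8 = 1*8 = 8
  bit 1 = 0: r = r^2 mod 29 = 8^2 = 6
  bit 2 = 0: r = r^2 mod 29 = 6^2 = 7
  bit 3 = 0: r = r^2 mod 29 = 7^2 = 20
  -> B = 20
s = B^a = 20^23 mod 29  (bits of 23 = 10111)
  bit 0 = 1: r = r^2 * 20 mod 29 = 1^2 * 20 = 1*20 = 20
  bit 1 = 0: r = r^2 mod 29 = 20^2 = 23
  bit 2 = 1: r = r^2 * 20 mod 29 = 23^2 * 20 = 7*20 = 24
  bit 3 = 1: r = r^2 * 20 mod 29 = 24^2 * 20 = 25*20 = 7
  bit 4 = 1: r = r^2 * 20 mod 29 = 7^2 * 20 = 20*20 = 23
  -> s = B^a = 23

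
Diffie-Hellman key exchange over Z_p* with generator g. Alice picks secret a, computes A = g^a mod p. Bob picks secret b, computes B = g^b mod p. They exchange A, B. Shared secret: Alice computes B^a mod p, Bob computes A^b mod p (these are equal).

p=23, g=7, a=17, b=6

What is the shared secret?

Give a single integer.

Answer: 2

Derivation:
A = 7^17 mod 23  (bits of 17 = 10001)
  bit 0 = 1: r = r^2 * 7 mod 23 = 1^2 * 7 = 1*7 = 7
  bit 1 = 0: r = r^2 mod 23 = 7^2 = 3
  bit 2 = 0: r = r^2 mod 23 = 3^2 = 9
  bit 3 = 0: r = r^2 mod 23 = 9^2 = 12
  bit 4 = 1: r = r^2 * 7 mod 23 = 12^2 * 7 = 6*7 = 19
  -> A = 19
B = 7^6 mod 23  (bits of 6 = 110)
  bit 0 = 1: r = r^2 * 7 mod 23 = 1^2 * 7 = 1*7 = 7
  bit 1 = 1: r = r^2 * 7 mod 23 = 7^2 * 7 = 3*7 = 21
  bit 2 = 0: r = r^2 mod 23 = 21^2 = 4
  -> B = 4
s = B^a = 4^17 mod 23  (bits of 17 = 10001)
  bit 0 = 1: r = r^2 * 4 mod 23 = 1^2 * 4 = 1*4 = 4
  bit 1 = 0: r = r^2 mod 23 = 4^2 = 16
  bit 2 = 0: r = r^2 mod 23 = 16^2 = 3
  bit 3 = 0: r = r^2 mod 23 = 3^2 = 9
  bit 4 = 1: r = r^2 * 4 mod 23 = 9^2 * 4 = 12*4 = 2
  -> s = B^a = 2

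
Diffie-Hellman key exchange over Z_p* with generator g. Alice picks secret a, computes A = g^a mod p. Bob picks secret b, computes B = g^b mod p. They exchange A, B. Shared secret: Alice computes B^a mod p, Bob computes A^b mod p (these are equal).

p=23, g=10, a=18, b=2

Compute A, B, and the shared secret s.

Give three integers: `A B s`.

A = 10^18 mod 23  (bits of 18 = 10010)
  bit 0 = 1: r = r^2 * 10 mod 23 = 1^2 * 10 = 1*10 = 10
  bit 1 = 0: r = r^2 mod 23 = 10^2 = 8
  bit 2 = 0: r = r^2 mod 23 = 8^2 = 18
  bit 3 = 1: r = r^2 * 10 mod 23 = 18^2 * 10 = 2*10 = 20
  bit 4 = 0: r = r^2 mod 23 = 20^2 = 9
  -> A = 9
B = 10^2 mod 23  (bits of 2 = 10)
  bit 0 = 1: r = r^2 * 10 mod 23 = 1^2 * 10 = 1*10 = 10
  bit 1 = 0: r = r^2 mod 23 = 10^2 = 8
  -> B = 8
s = B^a = 8^18 mod 23  (bits of 18 = 10010)
  bit 0 = 1: r = r^2 * 8 mod 23 = 1^2 * 8 = 1*8 = 8
  bit 1 = 0: r = r^2 mod 23 = 8^2 = 18
  bit 2 = 0: r = r^2 mod 23 = 18^2 = 2
  bit 3 = 1: r = r^2 * 8 mod 23 = 2^2 * 8 = 4*8 = 9
  bit 4 = 0: r = r^2 mod 23 = 9^2 = 12
  -> s = B^a = 12

Answer: 9 8 12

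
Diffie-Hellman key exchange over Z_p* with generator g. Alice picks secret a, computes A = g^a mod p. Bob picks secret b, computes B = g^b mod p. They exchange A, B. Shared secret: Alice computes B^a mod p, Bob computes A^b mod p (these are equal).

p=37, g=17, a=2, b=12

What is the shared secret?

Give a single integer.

Answer: 10

Derivation:
A = 17^2 mod 37  (bits of 2 = 10)
  bit 0 = 1: r = r^2 * 17 mod 37 = 1^2 * 17 = 1*17 = 17
  bit 1 = 0: r = r^2 mod 37 = 17^2 = 30
  -> A = 30
B = 17^12 mod 37  (bits of 12 = 1100)
  bit 0 = 1: r = r^2 * 17 mod 37 = 1^2 * 17 = 1*17 = 17
  bit 1 = 1: r = r^2 * 17 mod 37 = 17^2 * 17 = 30*17 = 29
  bit 2 = 0: r = r^2 mod 37 = 29^2 = 27
  bit 3 = 0: r = r^2 mod 37 = 27^2 = 26
  -> B = 26
s = B^a = 26^2 mod 37  (bits of 2 = 10)
  bit 0 = 1: r = r^2 * 26 mod 37 = 1^2 * 26 = 1*26 = 26
  bit 1 = 0: r = r^2 mod 37 = 26^2 = 10
  -> s = B^a = 10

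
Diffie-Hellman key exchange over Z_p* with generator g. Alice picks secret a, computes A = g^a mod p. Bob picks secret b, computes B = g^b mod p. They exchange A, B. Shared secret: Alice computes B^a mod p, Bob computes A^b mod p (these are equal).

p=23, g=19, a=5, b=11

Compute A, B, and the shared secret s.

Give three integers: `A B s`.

A = 19^5 mod 23  (bits of 5 = 101)
  bit 0 = 1: r = r^2 * 19 mod 23 = 1^2 * 19 = 1*19 = 19
  bit 1 = 0: r = r^2 mod 23 = 19^2 = 16
  bit 2 = 1: r = r^2 * 19 mod 23 = 16^2 * 19 = 3*19 = 11
  -> A = 11
B = 19^11 mod 23  (bits of 11 = 1011)
  bit 0 = 1: r = r^2 * 19 mod 23 = 1^2 * 19 = 1*19 = 19
  bit 1 = 0: r = r^2 mod 23 = 19^2 = 16
  bit 2 = 1: r = r^2 * 19 mod 23 = 16^2 * 19 = 3*19 = 11
  bit 3 = 1: r = r^2 * 19 mod 23 = 11^2 * 19 = 6*19 = 22
  -> B = 22
s = B^a = 22^5 mod 23  (bits of 5 = 101)
  bit 0 = 1: r = r^2 * 22 mod 23 = 1^2 * 22 = 1*22 = 22
  bit 1 = 0: r = r^2 mod 23 = 22^2 = 1
  bit 2 = 1: r = r^2 * 22 mod 23 = 1^2 * 22 = 1*22 = 22
  -> s = B^a = 22

Answer: 11 22 22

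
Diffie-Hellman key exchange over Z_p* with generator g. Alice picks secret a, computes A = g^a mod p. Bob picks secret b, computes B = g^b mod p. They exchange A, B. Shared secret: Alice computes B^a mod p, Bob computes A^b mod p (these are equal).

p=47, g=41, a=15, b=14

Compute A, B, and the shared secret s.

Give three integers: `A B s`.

A = 41^15 mod 47  (bits of 15 = 1111)
  bit 0 = 1: r = r^2 * 41 mod 47 = 1^2 * 41 = 1*41 = 41
  bit 1 = 1: r = r^2 * 41 mod 47 = 41^2 * 41 = 36*41 = 19
  bit 2 = 1: r = r^2 * 41 mod 47 = 19^2 * 41 = 32*41 = 43
  bit 3 = 1: r = r^2 * 41 mod 47 = 43^2 * 41 = 16*41 = 45
  -> A = 45
B = 41^14 mod 47  (bits of 14 = 1110)
  bit 0 = 1: r = r^2 * 41 mod 47 = 1^2 * 41 = 1*41 = 41
  bit 1 = 1: r = r^2 * 41 mod 47 = 41^2 * 41 = 36*41 = 19
  bit 2 = 1: r = r^2 * 41 mod 47 = 19^2 * 41 = 32*41 = 43
  bit 3 = 0: r = r^2 mod 47 = 43^2 = 16
  -> B = 16
s = B^a = 16^15 mod 47  (bits of 15 = 1111)
  bit 0 = 1: r = r^2 * 16 mod 47 = 1^2 * 16 = 1*16 = 16
  bit 1 = 1: r = r^2 * 16 mod 47 = 16^2 * 16 = 21*16 = 7
  bit 2 = 1: r = r^2 * 16 mod 47 = 7^2 * 16 = 2*16 = 32
  bit 3 = 1: r = r^2 * 16 mod 47 = 32^2 * 16 = 37*16 = 28
  -> s = B^a = 28

Answer: 45 16 28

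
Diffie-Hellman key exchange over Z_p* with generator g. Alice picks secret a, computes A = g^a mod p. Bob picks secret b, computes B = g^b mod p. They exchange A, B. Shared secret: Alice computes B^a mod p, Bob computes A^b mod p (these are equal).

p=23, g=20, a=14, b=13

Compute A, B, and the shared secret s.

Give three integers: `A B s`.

A = 20^14 mod 23  (bits of 14 = 1110)
  bit 0 = 1: r = r^2 * 20 mod 23 = 1^2 * 20 = 1*20 = 20
  bit 1 = 1: r = r^2 * 20 mod 23 = 20^2 * 20 = 9*20 = 19
  bit 2 = 1: r = r^2 * 20 mod 23 = 19^2 * 20 = 16*20 = 21
  bit 3 = 0: r = r^2 mod 23 = 21^2 = 4
  -> A = 4
B = 20^13 mod 23  (bits of 13 = 1101)
  bit 0 = 1: r = r^2 * 20 mod 23 = 1^2 * 20 = 1*20 = 20
  bit 1 = 1: r = r^2 * 20 mod 23 = 20^2 * 20 = 9*20 = 19
  bit 2 = 0: r = r^2 mod 23 = 19^2 = 16
  bit 3 = 1: r = r^2 * 20 mod 23 = 16^2 * 20 = 3*20 = 14
  -> B = 14
s = B^a = 14^14 mod 23  (bits of 14 = 1110)
  bit 0 = 1: r = r^2 * 14 mod 23 = 1^2 * 14 = 1*14 = 14
  bit 1 = 1: r = r^2 * 14 mod 23 = 14^2 * 14 = 12*14 = 7
  bit 2 = 1: r = r^2 * 14 mod 23 = 7^2 * 14 = 3*14 = 19
  bit 3 = 0: r = r^2 mod 23 = 19^2 = 16
  -> s = B^a = 16

Answer: 4 14 16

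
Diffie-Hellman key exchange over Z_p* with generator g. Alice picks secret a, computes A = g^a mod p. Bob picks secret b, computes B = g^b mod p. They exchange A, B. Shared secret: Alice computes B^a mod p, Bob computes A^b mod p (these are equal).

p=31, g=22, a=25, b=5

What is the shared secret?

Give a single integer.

A = 22^25 mod 31  (bits of 25 = 11001)
  bit 0 = 1: r = r^2 * 22 mod 31 = 1^2 * 22 = 1*22 = 22
  bit 1 = 1: r = r^2 * 22 mod 31 = 22^2 * 22 = 19*22 = 15
  bit 2 = 0: r = r^2 mod 31 = 15^2 = 8
  bit 3 = 0: r = r^2 mod 31 = 8^2 = 2
  bit 4 = 1: r = r^2 * 22 mod 31 = 2^2 * 22 = 4*22 = 26
  -> A = 26
B = 22^5 mod 31  (bits of 5 = 101)
  bit 0 = 1: r = r^2 * 22 mod 31 = 1^2 * 22 = 1*22 = 22
  bit 1 = 0: r = r^2 mod 31 = 22^2 = 19
  bit 2 = 1: r = r^2 * 22 mod 31 = 19^2 * 22 = 20*22 = 6
  -> B = 6
s = B^a = 6^25 mod 31  (bits of 25 = 11001)
  bit 0 = 1: r = r^2 * 6 mod 31 = 1^2 * 6 = 1*6 = 6
  bit 1 = 1: r = r^2 * 6 mod 31 = 6^2 * 6 = 5*6 = 30
  bit 2 = 0: r = r^2 mod 31 = 30^2 = 1
  bit 3 = 0: r = r^2 mod 31 = 1^2 = 1
  bit 4 = 1: r = r^2 * 6 mod 31 = 1^2 * 6 = 1*6 = 6
  -> s = B^a = 6

Answer: 6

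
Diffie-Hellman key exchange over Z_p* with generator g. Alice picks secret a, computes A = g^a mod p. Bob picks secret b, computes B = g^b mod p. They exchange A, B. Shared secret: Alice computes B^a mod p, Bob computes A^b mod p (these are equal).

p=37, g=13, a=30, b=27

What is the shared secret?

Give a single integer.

A = 13^30 mod 37  (bits of 30 = 11110)
  bit 0 = 1: r = r^2 * 13 mod 37 = 1^2 * 13 = 1*13 = 13
  bit 1 = 1: r = r^2 * 13 mod 37 = 13^2 * 13 = 21*13 = 14
  bit 2 = 1: r = r^2 * 13 mod 37 = 14^2 * 13 = 11*13 = 32
  bit 3 = 1: r = r^2 * 13 mod 37 = 32^2 * 13 = 25*13 = 29
  bit 4 = 0: r = r^2 mod 37 = 29^2 = 27
  -> A = 27
B = 13^27 mod 37  (bits of 27 = 11011)
  bit 0 = 1: r = r^2 * 13 mod 37 = 1^2 * 13 = 1*13 = 13
  bit 1 = 1: r = r^2 * 13 mod 37 = 13^2 * 13 = 21*13 = 14
  bit 2 = 0: r = r^2 mod 37 = 14^2 = 11
  bit 3 = 1: r = r^2 * 13 mod 37 = 11^2 * 13 = 10*13 = 19
  bit 4 = 1: r = r^2 * 13 mod 37 = 19^2 * 13 = 28*13 = 31
  -> B = 31
s = B^a = 31^30 mod 37  (bits of 30 = 11110)
  bit 0 = 1: r = r^2 * 31 mod 37 = 1^2 * 31 = 1*31 = 31
  bit 1 = 1: r = r^2 * 31 mod 37 = 31^2 * 31 = 36*31 = 6
  bit 2 = 1: r = r^2 * 31 mod 37 = 6^2 * 31 = 36*31 = 6
  bit 3 = 1: r = r^2 * 31 mod 37 = 6^2 * 31 = 36*31 = 6
  bit 4 = 0: r = r^2 mod 37 = 6^2 = 36
  -> s = B^a = 36

Answer: 36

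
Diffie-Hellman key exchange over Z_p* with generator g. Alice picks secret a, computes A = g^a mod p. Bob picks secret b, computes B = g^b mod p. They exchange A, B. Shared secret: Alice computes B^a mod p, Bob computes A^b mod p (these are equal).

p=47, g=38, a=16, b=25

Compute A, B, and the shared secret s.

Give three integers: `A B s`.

A = 38^16 mod 47  (bits of 16 = 10000)
  bit 0 = 1: r = r^2 * 38 mod 47 = 1^2 * 38 = 1*38 = 38
  bit 1 = 0: r = r^2 mod 47 = 38^2 = 34
  bit 2 = 0: r = r^2 mod 47 = 34^2 = 28
  bit 3 = 0: r = r^2 mod 47 = 28^2 = 32
  bit 4 = 0: r = r^2 mod 47 = 32^2 = 37
  -> A = 37
B = 38^25 mod 47  (bits of 25 = 11001)
  bit 0 = 1: r = r^2 * 38 mod 47 = 1^2 * 38 = 1*38 = 38
  bit 1 = 1: r = r^2 * 38 mod 47 = 38^2 * 38 = 34*38 = 23
  bit 2 = 0: r = r^2 mod 47 = 23^2 = 12
  bit 3 = 0: r = r^2 mod 47 = 12^2 = 3
  bit 4 = 1: r = r^2 * 38 mod 47 = 3^2 * 38 = 9*38 = 13
  -> B = 13
s = B^a = 13^16 mod 47  (bits of 16 = 10000)
  bit 0 = 1: r = r^2 * 13 mod 47 = 1^2 * 13 = 1*13 = 13
  bit 1 = 0: r = r^2 mod 47 = 13^2 = 28
  bit 2 = 0: r = r^2 mod 47 = 28^2 = 32
  bit 3 = 0: r = r^2 mod 47 = 32^2 = 37
  bit 4 = 0: r = r^2 mod 47 = 37^2 = 6
  -> s = B^a = 6

Answer: 37 13 6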